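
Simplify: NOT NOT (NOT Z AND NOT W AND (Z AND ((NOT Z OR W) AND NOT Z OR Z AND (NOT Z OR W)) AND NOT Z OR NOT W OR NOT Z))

NOT NOT (NOT Z AND NOT W AND (Z AND ((NOT Z OR W) AND NOT Z OR Z AND (NOT Z OR W)) AND NOT Z OR NOT W OR NOT Z))
= NOT NOT (NOT Z AND NOT W AND (Z AND (NOT Z OR W) AND NOT Z OR NOT W OR NOT Z))   (distribution)
= NOT NOT (NOT Z AND NOT W AND (Z AND NOT Z OR NOT W OR NOT Z))   (absorption)
= NOT NOT (NOT Z AND NOT W AND (NOT W OR NOT Z))   (complement / identity)
= NOT NOT (NOT Z AND NOT W)   (absorption)
= NOT Z AND NOT W   (double negation)

NOT Z AND NOT W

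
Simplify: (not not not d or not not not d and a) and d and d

False

(not not not d or not not not d and a) and d and d
= not not not d and d and d
= not d and d and d
= not d and d
= False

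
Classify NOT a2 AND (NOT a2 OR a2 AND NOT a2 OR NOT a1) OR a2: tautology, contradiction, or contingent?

NOT a2 AND (NOT a2 OR a2 AND NOT a2 OR NOT a1) OR a2
= NOT a2 AND (NOT a2 OR NOT a1) OR a2   (complement / identity)
= NOT a2 OR a2   (absorption)
= TRUE   (complement)

tautology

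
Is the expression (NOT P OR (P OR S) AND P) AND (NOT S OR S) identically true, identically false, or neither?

(NOT P OR (P OR S) AND P) AND (NOT S OR S)
= (NOT P OR P) AND (NOT S OR S)
= NOT P OR P
= TRUE

identically true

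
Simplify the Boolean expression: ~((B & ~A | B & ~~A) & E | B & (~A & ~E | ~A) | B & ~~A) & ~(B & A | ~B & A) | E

~B & ~A | E

~((B & ~A | B & ~~A) & E | B & (~A & ~E | ~A) | B & ~~A) & ~(B & A | ~B & A) | E
= ~((B & ~A | B & ~~A) & E | B & (~A & ~E | ~A) | B & ~~A) & ~A | E   (distribution)
= ~((B & ~A | B & ~~A) & E | B & ~A | B & ~~A) & ~A | E   (absorption)
= ~(B & ~A | B & ~~A) & ~A | E   (absorption)
= ~(B & ~A | B & A) & ~A | E   (double negation)
= ~B & ~A | E   (distribution)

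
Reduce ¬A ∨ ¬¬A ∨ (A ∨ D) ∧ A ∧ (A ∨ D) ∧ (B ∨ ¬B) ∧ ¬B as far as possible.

True

¬A ∨ ¬¬A ∨ (A ∨ D) ∧ A ∧ (A ∨ D) ∧ (B ∨ ¬B) ∧ ¬B
= ¬A ∨ ¬¬A ∨ (A ∨ D) ∧ A ∧ (B ∨ ¬B) ∧ ¬B   (absorption)
= ¬A ∨ A ∨ (A ∨ D) ∧ A ∧ (B ∨ ¬B) ∧ ¬B   (double negation)
= ¬A ∨ A ∨ (A ∨ D) ∧ A ∧ ¬B   (complement / identity)
= ¬A ∨ A ∨ A ∧ ¬B   (absorption)
= ¬A ∨ A   (absorption)
= True   (complement)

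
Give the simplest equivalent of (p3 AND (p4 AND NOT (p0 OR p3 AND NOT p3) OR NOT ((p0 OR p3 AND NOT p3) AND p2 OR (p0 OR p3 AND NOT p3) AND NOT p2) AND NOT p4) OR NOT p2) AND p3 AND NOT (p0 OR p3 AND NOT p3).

p3 AND NOT p0

(p3 AND (p4 AND NOT (p0 OR p3 AND NOT p3) OR NOT ((p0 OR p3 AND NOT p3) AND p2 OR (p0 OR p3 AND NOT p3) AND NOT p2) AND NOT p4) OR NOT p2) AND p3 AND NOT (p0 OR p3 AND NOT p3)
= (p3 AND (p4 AND NOT (p0 OR p3 AND NOT p3) OR NOT (p0 OR p3 AND NOT p3) AND NOT p4) OR NOT p2) AND p3 AND NOT (p0 OR p3 AND NOT p3)
= (p3 AND NOT (p0 OR p3 AND NOT p3) OR NOT p2) AND p3 AND NOT (p0 OR p3 AND NOT p3)
= p3 AND NOT (p0 OR p3 AND NOT p3)
= p3 AND NOT p0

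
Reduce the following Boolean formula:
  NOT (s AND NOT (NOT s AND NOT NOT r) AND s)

NOT (s AND NOT (NOT s AND NOT NOT r) AND s)
= NOT (s AND (s OR NOT r) AND s)   (De Morgan)
= NOT (s AND s)   (absorption)
= NOT s   (idempotence)

NOT s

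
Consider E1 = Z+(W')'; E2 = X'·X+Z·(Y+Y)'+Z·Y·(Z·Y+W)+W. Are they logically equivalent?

Yes

E1: Z+(W')'
    = Z+W   — double negation
E2: X'·X+Z·(Y+Y)'+Z·Y·(Z·Y+W)+W
    = X'·X+Z·Y'+Z·Y·(Z·Y+W)+W   — idempotence
    = X'·X+Z·Y'+Z·Y+W   — absorption
    = Z·Y'+Z·Y+W   — complement / identity
    = Z+W   — distribution
Both reduce to Z+W, so they are equivalent.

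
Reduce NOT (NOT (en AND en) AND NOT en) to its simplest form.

NOT (NOT (en AND en) AND NOT en)
= en AND en OR en   — De Morgan
= en OR en   — idempotence
= en   — idempotence

en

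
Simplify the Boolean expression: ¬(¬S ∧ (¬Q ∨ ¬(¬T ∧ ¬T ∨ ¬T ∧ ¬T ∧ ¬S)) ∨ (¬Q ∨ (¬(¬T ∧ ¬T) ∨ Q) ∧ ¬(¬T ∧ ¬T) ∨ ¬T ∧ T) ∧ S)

¬(¬S ∧ (¬Q ∨ ¬(¬T ∧ ¬T ∨ ¬T ∧ ¬T ∧ ¬S)) ∨ (¬Q ∨ (¬(¬T ∧ ¬T) ∨ Q) ∧ ¬(¬T ∧ ¬T) ∨ ¬T ∧ T) ∧ S)
= ¬(¬S ∧ (¬Q ∨ ¬(¬T ∧ ¬T ∨ ¬T ∧ ¬T ∧ ¬S)) ∨ (¬Q ∨ (¬(¬T ∧ ¬T) ∨ Q) ∧ ¬(¬T ∧ ¬T)) ∧ S)   (complement / identity)
= ¬(¬S ∧ (¬Q ∨ ¬(¬T ∧ ¬T ∨ ¬T ∧ ¬T ∧ ¬S)) ∨ (¬Q ∨ ¬(¬T ∧ ¬T)) ∧ S)   (absorption)
= ¬(¬S ∧ (¬Q ∨ ¬(¬T ∧ ¬T)) ∨ (¬Q ∨ ¬(¬T ∧ ¬T)) ∧ S)   (absorption)
= ¬(¬Q ∨ ¬(¬T ∧ ¬T))   (distribution)
= ¬(¬Q ∨ ¬¬T)   (idempotence)
= Q ∧ ¬T   (De Morgan)

Q ∧ ¬T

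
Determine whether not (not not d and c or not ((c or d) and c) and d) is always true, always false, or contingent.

contingent

not (not not d and c or not ((c or d) and c) and d)
= not (not not d and c or not c and d)   [absorption]
= not (d and c or not c and d)   [double negation]
= not d   [distribution]
This depends on d, so it is not a constant.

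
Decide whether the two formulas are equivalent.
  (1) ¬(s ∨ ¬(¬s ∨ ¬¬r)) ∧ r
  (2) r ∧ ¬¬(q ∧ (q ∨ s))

No

E1: ¬(s ∨ ¬(¬s ∨ ¬¬r)) ∧ r
    = ¬(s ∨ s ∧ ¬r) ∧ r
    = ¬s ∧ r
E2: r ∧ ¬¬(q ∧ (q ∨ s))
    = r ∧ q ∧ (q ∨ s)
    = r ∧ q
These differ: at q=0, r=1, s=0, E1 = 1 but E2 = 0.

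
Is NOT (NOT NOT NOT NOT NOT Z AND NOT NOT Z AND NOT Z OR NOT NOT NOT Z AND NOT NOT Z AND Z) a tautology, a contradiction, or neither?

tautology

NOT (NOT NOT NOT NOT NOT Z AND NOT NOT Z AND NOT Z OR NOT NOT NOT Z AND NOT NOT Z AND Z)
= NOT (NOT NOT NOT Z AND NOT NOT Z AND NOT Z OR NOT NOT NOT Z AND NOT NOT Z AND Z)
= NOT (NOT NOT NOT Z AND NOT NOT Z)
= NOT NOT Z OR NOT Z
= Z OR NOT Z
= TRUE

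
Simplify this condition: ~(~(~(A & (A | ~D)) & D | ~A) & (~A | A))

~A

~(~(~(A & (A | ~D)) & D | ~A) & (~A | A))
= ~(~(~A & D | ~A) & (~A | A))
= ~(~~A & (~A | A))
= ~~~A
= ~A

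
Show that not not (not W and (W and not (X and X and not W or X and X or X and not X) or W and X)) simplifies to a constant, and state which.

False

not not (not W and (W and not (X and X and not W or X and X or X and not X) or W and X))
= not not (not W and (W and not (X and X or X and not X) or W and X))
= not not (not W and (W and not X or W and X))
= not W and (W and not X or W and X)
= not W and W
= False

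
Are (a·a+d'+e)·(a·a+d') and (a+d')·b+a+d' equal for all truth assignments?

Yes

E1: (a·a+d'+e)·(a·a+d')
    = a·a+d'   (absorption)
    = a+d'   (idempotence)
E2: (a+d')·b+a+d'
    = a+d'   (absorption)
Both reduce to a+d', so they are equivalent.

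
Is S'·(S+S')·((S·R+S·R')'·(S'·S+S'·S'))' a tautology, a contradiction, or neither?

S'·(S+S')·((S·R+S·R')'·(S'·S+S'·S'))'
= S'·(S+S')·(S'·(S'·S+S'·S'))'
= S'·(S'·(S'·S+S'·S'))'
= S'·(S'·S')'
= S'·(S')'
= S'·S
= 0

contradiction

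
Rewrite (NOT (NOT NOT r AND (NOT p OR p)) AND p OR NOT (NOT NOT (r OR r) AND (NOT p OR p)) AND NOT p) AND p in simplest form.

NOT r AND p

(NOT (NOT NOT r AND (NOT p OR p)) AND p OR NOT (NOT NOT (r OR r) AND (NOT p OR p)) AND NOT p) AND p
= (NOT (NOT NOT r AND (NOT p OR p)) AND p OR NOT (NOT NOT r AND (NOT p OR p)) AND NOT p) AND p   (idempotence)
= NOT (NOT NOT r AND (NOT p OR p)) AND p   (distribution)
= NOT NOT NOT r AND p   (complement / identity)
= NOT r AND p   (double negation)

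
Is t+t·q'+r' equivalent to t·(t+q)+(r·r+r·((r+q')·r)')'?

Yes

E1: t+t·q'+r'
    = t+r'
E2: t·(t+q)+(r·r+r·((r+q')·r)')'
    = t·(t+q)+(r·r+r·r')'
    = t·(t+q)+r'
    = t+r'
Both reduce to t+r', so they are equivalent.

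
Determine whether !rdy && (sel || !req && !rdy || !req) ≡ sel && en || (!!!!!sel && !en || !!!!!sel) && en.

E1: !rdy && (sel || !req && !rdy || !req)
    = !rdy && (sel || !req)   (absorption)
E2: sel && en || (!!!!!sel && !en || !!!!!sel) && en
    = sel && en || !!!!!sel && en   (absorption)
    = sel && en || !!!sel && en   (double negation)
    = sel && en || !sel && en   (double negation)
    = en   (distribution)
These differ: at en=0, rdy=0, req=0, sel=1, E1 = 1 but E2 = 0.

No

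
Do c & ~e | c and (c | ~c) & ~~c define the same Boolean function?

E1: c & ~e | c
    = c   [absorption]
E2: (c | ~c) & ~~c
    = ~~c   [complement / identity]
    = c   [double negation]
Both reduce to c, so they are equivalent.

Yes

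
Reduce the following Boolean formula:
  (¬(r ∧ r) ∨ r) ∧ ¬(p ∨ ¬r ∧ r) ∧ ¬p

(¬(r ∧ r) ∨ r) ∧ ¬(p ∨ ¬r ∧ r) ∧ ¬p
= (¬r ∨ r) ∧ ¬(p ∨ ¬r ∧ r) ∧ ¬p   — idempotence
= (¬r ∨ r) ∧ ¬p ∧ ¬p   — complement / identity
= ¬p ∧ ¬p   — complement / identity
= ¬p   — idempotence

¬p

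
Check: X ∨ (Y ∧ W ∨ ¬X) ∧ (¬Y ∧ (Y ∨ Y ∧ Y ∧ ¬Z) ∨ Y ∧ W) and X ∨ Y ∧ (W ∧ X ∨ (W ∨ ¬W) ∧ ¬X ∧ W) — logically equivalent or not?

Yes

E1: X ∨ (Y ∧ W ∨ ¬X) ∧ (¬Y ∧ (Y ∨ Y ∧ Y ∧ ¬Z) ∨ Y ∧ W)
    = X ∨ (Y ∧ W ∨ ¬X) ∧ (¬Y ∧ (Y ∨ Y ∧ ¬Z) ∨ Y ∧ W)   [idempotence]
    = X ∨ (Y ∧ W ∨ ¬X) ∧ (¬Y ∧ Y ∨ Y ∧ W)   [absorption]
    = X ∨ (Y ∧ W ∨ ¬X) ∧ Y ∧ W   [complement / identity]
    = X ∨ Y ∧ W   [absorption]
E2: X ∨ Y ∧ (W ∧ X ∨ (W ∨ ¬W) ∧ ¬X ∧ W)
    = X ∨ Y ∧ (W ∧ X ∨ ¬X ∧ W)   [complement / identity]
    = X ∨ Y ∧ W   [distribution]
Both reduce to X ∨ Y ∧ W, so they are equivalent.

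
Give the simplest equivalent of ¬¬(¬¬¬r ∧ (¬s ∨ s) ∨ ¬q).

¬¬(¬¬¬r ∧ (¬s ∨ s) ∨ ¬q)
= ¬¬(¬¬¬r ∨ ¬q)   [complement / identity]
= ¬¬¬r ∨ ¬q   [double negation]
= ¬r ∨ ¬q   [double negation]

¬r ∨ ¬q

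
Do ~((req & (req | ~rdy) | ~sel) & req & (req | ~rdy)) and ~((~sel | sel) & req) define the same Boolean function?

E1: ~((req & (req | ~rdy) | ~sel) & req & (req | ~rdy))
    = ~(req & (req | ~rdy))
    = ~req
E2: ~((~sel | sel) & req)
    = ~req
Both reduce to ~req, so they are equivalent.

Yes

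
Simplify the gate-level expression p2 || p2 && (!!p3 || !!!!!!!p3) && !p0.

p2

p2 || p2 && (!!p3 || !!!!!!!p3) && !p0
= p2 || p2 && (!!p3 || !!!!!p3) && !p0   (double negation)
= p2 || p2 && (p3 || !!!!!p3) && !p0   (double negation)
= p2 || p2 && (p3 || !!!p3) && !p0   (double negation)
= p2 || p2 && (p3 || !p3) && !p0   (double negation)
= p2 || p2 && !p0   (complement / identity)
= p2   (absorption)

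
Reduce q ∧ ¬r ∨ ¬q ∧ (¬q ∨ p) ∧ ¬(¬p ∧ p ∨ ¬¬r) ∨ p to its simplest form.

¬r ∨ p

q ∧ ¬r ∨ ¬q ∧ (¬q ∨ p) ∧ ¬(¬p ∧ p ∨ ¬¬r) ∨ p
= q ∧ ¬r ∨ ¬q ∧ (¬q ∨ p) ∧ ¬¬¬r ∨ p
= q ∧ ¬r ∨ ¬q ∧ ¬¬¬r ∨ p
= q ∧ ¬r ∨ ¬q ∧ ¬r ∨ p
= ¬r ∨ p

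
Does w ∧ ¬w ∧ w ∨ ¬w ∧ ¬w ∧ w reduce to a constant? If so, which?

yes, False

w ∧ ¬w ∧ w ∨ ¬w ∧ ¬w ∧ w
= ¬w ∧ w
= False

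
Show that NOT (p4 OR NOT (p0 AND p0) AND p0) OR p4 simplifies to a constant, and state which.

TRUE

NOT (p4 OR NOT (p0 AND p0) AND p0) OR p4
= NOT (p4 OR NOT p0 AND p0) OR p4
= NOT p4 OR p4
= TRUE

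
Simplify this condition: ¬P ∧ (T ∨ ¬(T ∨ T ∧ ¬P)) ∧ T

¬P ∧ (T ∨ ¬(T ∨ T ∧ ¬P)) ∧ T
= ¬P ∧ (T ∨ ¬T) ∧ T   [absorption]
= ¬P ∧ T   [complement / identity]

¬P ∧ T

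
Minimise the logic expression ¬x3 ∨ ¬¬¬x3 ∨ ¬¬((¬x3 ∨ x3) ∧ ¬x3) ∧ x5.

¬x3 ∨ ¬¬¬x3 ∨ ¬¬((¬x3 ∨ x3) ∧ ¬x3) ∧ x5
= ¬x3 ∨ ¬¬¬x3 ∨ ¬¬¬x3 ∧ x5   — complement / identity
= ¬x3 ∨ ¬¬¬x3   — absorption
= ¬x3 ∨ ¬x3   — double negation
= ¬x3   — idempotence

¬x3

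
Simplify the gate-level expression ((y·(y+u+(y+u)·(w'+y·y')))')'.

y

((y·(y+u+(y+u)·(w'+y·y')))')'
= ((y·(y+u+(y+u)·w'))')'
= y·(y+u+(y+u)·w')
= y·(y+u)
= y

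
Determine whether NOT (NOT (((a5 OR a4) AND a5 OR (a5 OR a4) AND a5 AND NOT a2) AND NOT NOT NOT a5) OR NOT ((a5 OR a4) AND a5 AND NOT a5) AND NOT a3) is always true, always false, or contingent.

NOT (NOT (((a5 OR a4) AND a5 OR (a5 OR a4) AND a5 AND NOT a2) AND NOT NOT NOT a5) OR NOT ((a5 OR a4) AND a5 AND NOT a5) AND NOT a3)
= NOT (NOT (((a5 OR a4) AND a5 OR (a5 OR a4) AND a5 AND NOT a2) AND NOT a5) OR NOT ((a5 OR a4) AND a5 AND NOT a5) AND NOT a3)   — double negation
= NOT (NOT ((a5 OR a4) AND a5 AND NOT a5) OR NOT ((a5 OR a4) AND a5 AND NOT a5) AND NOT a3)   — absorption
= NOT NOT ((a5 OR a4) AND a5 AND NOT a5)   — absorption
= (a5 OR a4) AND a5 AND NOT a5   — double negation
= a5 AND NOT a5   — absorption
= FALSE   — complement

always false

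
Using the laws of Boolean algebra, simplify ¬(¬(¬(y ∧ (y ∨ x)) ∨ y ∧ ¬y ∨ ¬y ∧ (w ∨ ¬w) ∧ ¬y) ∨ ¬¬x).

¬(¬(¬(y ∧ (y ∨ x)) ∨ y ∧ ¬y ∨ ¬y ∧ (w ∨ ¬w) ∧ ¬y) ∨ ¬¬x)
= (¬(y ∧ (y ∨ x)) ∨ y ∧ ¬y ∨ ¬y ∧ (w ∨ ¬w) ∧ ¬y) ∧ ¬x   (De Morgan)
= (¬y ∨ y ∧ ¬y ∨ ¬y ∧ (w ∨ ¬w) ∧ ¬y) ∧ ¬x   (absorption)
= (¬y ∨ y ∧ ¬y ∨ ¬y ∧ ¬y) ∧ ¬x   (complement / identity)
= (¬y ∨ ¬y) ∧ ¬x   (distribution)
= ¬y ∧ ¬x   (idempotence)

¬y ∧ ¬x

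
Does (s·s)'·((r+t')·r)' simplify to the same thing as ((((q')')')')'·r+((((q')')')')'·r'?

E1: (s·s)'·((r+t')·r)'
    = (s·s)'·r'
    = s'·r'
E2: ((((q')')')')'·r+((((q')')')')'·r'
    = ((((q')')')')'
    = ((q')')'
    = q'
These differ: at q=0, r=0, s=1, t=1, E1 = 0 but E2 = 1.

No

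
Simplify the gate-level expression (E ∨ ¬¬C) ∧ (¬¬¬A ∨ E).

(E ∨ ¬¬C) ∧ (¬¬¬A ∨ E)
= (E ∨ ¬¬C) ∧ (¬A ∨ E)   — double negation
= ¬¬C ∧ ¬A ∨ E   — distribution
= C ∧ ¬A ∨ E   — double negation

C ∧ ¬A ∨ E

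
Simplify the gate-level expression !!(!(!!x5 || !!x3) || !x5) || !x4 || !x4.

!!(!(!!x5 || !!x3) || !x5) || !x4 || !x4
= !!(!x5 && !x3 || !x5) || !x4 || !x4   (De Morgan)
= !!!x5 || !x4 || !x4   (absorption)
= !x5 || !x4 || !x4   (double negation)
= !x5 || !x4   (idempotence)

!x5 || !x4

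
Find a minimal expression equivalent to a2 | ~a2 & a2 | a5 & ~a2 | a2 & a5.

a2 | ~a2 & a2 | a5 & ~a2 | a2 & a5
= a2 | a5 & ~a2 | a2 & a5   [complement / identity]
= a2 | a5   [distribution]

a2 | a5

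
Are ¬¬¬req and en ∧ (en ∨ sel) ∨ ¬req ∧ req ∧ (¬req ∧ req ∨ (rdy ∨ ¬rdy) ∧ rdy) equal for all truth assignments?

No

E1: ¬¬¬req
    = ¬req   — double negation
E2: en ∧ (en ∨ sel) ∨ ¬req ∧ req ∧ (¬req ∧ req ∨ (rdy ∨ ¬rdy) ∧ rdy)
    = en ∧ (en ∨ sel) ∨ ¬req ∧ req ∧ (¬req ∧ req ∨ rdy)   — complement / identity
    = en ∧ (en ∨ sel) ∨ ¬req ∧ req   — absorption
    = en ∨ ¬req ∧ req   — absorption
    = en   — complement / identity
These differ: at en=0, rdy=1, req=0, sel=1, E1 = 1 but E2 = 0.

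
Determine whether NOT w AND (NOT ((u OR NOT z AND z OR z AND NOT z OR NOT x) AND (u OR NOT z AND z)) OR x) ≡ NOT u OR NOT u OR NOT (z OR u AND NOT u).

E1: NOT w AND (NOT ((u OR NOT z AND z OR z AND NOT z OR NOT x) AND (u OR NOT z AND z)) OR x)
    = NOT w AND (NOT ((u OR NOT z AND z OR NOT x) AND (u OR NOT z AND z)) OR x)
    = NOT w AND (NOT (u OR NOT z AND z) OR x)
    = NOT w AND (NOT u OR x)
E2: NOT u OR NOT u OR NOT (z OR u AND NOT u)
    = NOT u OR NOT u OR NOT z
    = NOT u OR NOT z
These differ: at u=1, w=1, x=0, z=0, E1 = 0 but E2 = 1.

No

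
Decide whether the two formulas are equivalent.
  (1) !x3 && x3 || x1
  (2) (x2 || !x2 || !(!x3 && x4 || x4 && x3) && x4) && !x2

No

E1: !x3 && x3 || x1
    = x1   [complement / identity]
E2: (x2 || !x2 || !(!x3 && x4 || x4 && x3) && x4) && !x2
    = (x2 || !x2 || !x4 && x4) && !x2   [distribution]
    = (x2 || !x2) && !x2   [complement / identity]
    = !x2   [complement / identity]
These differ: at x1=1, x2=1, x3=0, x4=0, E1 = 1 but E2 = 0.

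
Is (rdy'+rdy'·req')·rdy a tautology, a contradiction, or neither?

(rdy'+rdy'·req')·rdy
= rdy'·rdy   (absorption)
= 0   (complement)

contradiction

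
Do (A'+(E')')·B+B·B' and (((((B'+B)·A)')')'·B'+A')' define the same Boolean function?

No

E1: (A'+(E')')·B+B·B'
    = (A'+(E')')·B   — complement / identity
    = (A'+E)·B   — double negation
E2: (((((B'+B)·A)')')'·B'+A')'
    = (((B'+B)·A)'·B'+A')'   — double negation
    = (A'·B'+A')'   — complement / identity
    = (A')'   — absorption
    = A   — double negation
These differ: at A=1, B=0, E=1, E1 = 0 but E2 = 1.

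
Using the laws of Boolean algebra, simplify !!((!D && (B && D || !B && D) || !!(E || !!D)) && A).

(E || D) && A

!!((!D && (B && D || !B && D) || !!(E || !!D)) && A)
= !!((!D && D || !!(E || !!D)) && A)   (distribution)
= !!((!D && D || E || !!D) && A)   (double negation)
= (!D && D || E || !!D) && A   (double negation)
= (!D && D || E || D) && A   (double negation)
= (E || D) && A   (complement / identity)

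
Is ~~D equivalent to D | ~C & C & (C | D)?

E1: ~~D
    = D   (double negation)
E2: D | ~C & C & (C | D)
    = D | ~C & C   (absorption)
    = D   (complement / identity)
Both reduce to D, so they are equivalent.

Yes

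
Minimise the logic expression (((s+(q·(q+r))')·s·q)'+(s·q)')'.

s·q

(((s+(q·(q+r))')·s·q)'+(s·q)')'
= (((s+q')·s·q)'+(s·q)')'   [absorption]
= ((s·q)'+(s·q)')'   [absorption]
= ((s·q)')'   [idempotence]
= s·q   [double negation]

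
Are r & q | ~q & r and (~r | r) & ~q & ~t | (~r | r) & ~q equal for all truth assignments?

No

E1: r & q | ~q & r
    = r   [distribution]
E2: (~r | r) & ~q & ~t | (~r | r) & ~q
    = (~r | r) & ~q   [absorption]
    = ~q   [complement / identity]
These differ: at q=0, r=0, t=0, E1 = 0 but E2 = 1.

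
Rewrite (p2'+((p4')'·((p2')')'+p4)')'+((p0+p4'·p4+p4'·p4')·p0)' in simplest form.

p2·p4+p0'

(p2'+((p4')'·((p2')')'+p4)')'+((p0+p4'·p4+p4'·p4')·p0)'
= (p2'+(p4·((p2')')'+p4)')'+((p0+p4'·p4+p4'·p4')·p0)'   — double negation
= (p2'+(p4·((p2')')'+p4)')'+((p0+p4')·p0)'   — distribution
= (p2'+(p4·p2'+p4)')'+((p0+p4')·p0)'   — double negation
= p2·(p4·p2'+p4)+((p0+p4')·p0)'   — De Morgan
= p2·p4+((p0+p4')·p0)'   — absorption
= p2·p4+p0'   — absorption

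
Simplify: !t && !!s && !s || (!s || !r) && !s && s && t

false

!t && !!s && !s || (!s || !r) && !s && s && t
= !t && !!s && !s || !s && s && t   — absorption
= !s && (!t && !!s || s && t)   — distribution
= !s && (!t && s || s && t)   — double negation
= !s && s   — distribution
= false   — complement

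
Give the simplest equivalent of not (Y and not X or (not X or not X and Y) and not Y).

not (Y and not X or (not X or not X and Y) and not Y)
= not (Y and not X or not X and not Y)
= not not X
= X

X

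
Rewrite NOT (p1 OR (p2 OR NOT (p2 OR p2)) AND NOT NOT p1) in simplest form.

NOT (p1 OR (p2 OR NOT (p2 OR p2)) AND NOT NOT p1)
= NOT (p1 OR (p2 OR NOT p2) AND NOT NOT p1)
= NOT (p1 OR NOT NOT p1)
= NOT (p1 OR p1)
= NOT p1

NOT p1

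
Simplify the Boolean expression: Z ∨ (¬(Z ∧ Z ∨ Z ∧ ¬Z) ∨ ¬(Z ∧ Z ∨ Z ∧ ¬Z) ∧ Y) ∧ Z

Z

Z ∨ (¬(Z ∧ Z ∨ Z ∧ ¬Z) ∨ ¬(Z ∧ Z ∨ Z ∧ ¬Z) ∧ Y) ∧ Z
= Z ∨ ¬(Z ∧ Z ∨ Z ∧ ¬Z) ∧ Z
= Z ∨ ¬Z ∧ Z
= Z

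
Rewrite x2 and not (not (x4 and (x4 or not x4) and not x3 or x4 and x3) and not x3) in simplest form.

x2 and (x4 or x3)

x2 and not (not (x4 and (x4 or not x4) and not x3 or x4 and x3) and not x3)
= x2 and not (not (x4 and not x3 or x4 and x3) and not x3)   — complement / identity
= x2 and not (not x4 and not x3)   — distribution
= x2 and (x4 or x3)   — De Morgan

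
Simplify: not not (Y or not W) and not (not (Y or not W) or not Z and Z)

not not (Y or not W) and not (not (Y or not W) or not Z and Z)
= not not (Y or not W) and not not (Y or not W)
= not not (Y or not W)
= Y or not W

Y or not W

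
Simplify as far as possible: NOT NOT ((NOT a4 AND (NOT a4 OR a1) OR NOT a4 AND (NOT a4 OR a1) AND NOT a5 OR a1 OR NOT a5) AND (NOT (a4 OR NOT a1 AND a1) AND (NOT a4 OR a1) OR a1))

NOT NOT ((NOT a4 AND (NOT a4 OR a1) OR NOT a4 AND (NOT a4 OR a1) AND NOT a5 OR a1 OR NOT a5) AND (NOT (a4 OR NOT a1 AND a1) AND (NOT a4 OR a1) OR a1))
= NOT NOT ((NOT a4 AND (NOT a4 OR a1) OR NOT a4 AND (NOT a4 OR a1) AND NOT a5 OR a1 OR NOT a5) AND (NOT a4 AND (NOT a4 OR a1) OR a1))   — complement / identity
= NOT NOT ((NOT a4 AND (NOT a4 OR a1) OR a1 OR NOT a5) AND (NOT a4 AND (NOT a4 OR a1) OR a1))   — absorption
= NOT NOT (NOT a4 AND (NOT a4 OR a1) OR a1)   — absorption
= NOT NOT (NOT a4 OR a1)   — absorption
= NOT a4 OR a1   — double negation

NOT a4 OR a1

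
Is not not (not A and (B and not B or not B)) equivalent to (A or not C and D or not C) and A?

No

E1: not not (not A and (B and not B or not B))
    = not not (not A and not B)
    = not A and not B
E2: (A or not C and D or not C) and A
    = (A or not C) and A
    = A
These differ: at A=1, B=0, C=0, D=1, E1 = 0 but E2 = 1.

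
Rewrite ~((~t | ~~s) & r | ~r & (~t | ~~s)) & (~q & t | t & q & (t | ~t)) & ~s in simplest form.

t & ~s

~((~t | ~~s) & r | ~r & (~t | ~~s)) & (~q & t | t & q & (t | ~t)) & ~s
= ~(~t | ~~s) & (~q & t | t & q & (t | ~t)) & ~s   (distribution)
= t & ~s & (~q & t | t & q & (t | ~t)) & ~s   (De Morgan)
= t & ~s & (~q & t | t & q) & ~s   (complement / identity)
= t & ~s & t & ~s   (distribution)
= t & ~s   (idempotence)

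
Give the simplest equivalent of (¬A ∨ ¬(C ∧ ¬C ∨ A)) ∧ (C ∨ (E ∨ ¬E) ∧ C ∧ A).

(¬A ∨ ¬(C ∧ ¬C ∨ A)) ∧ (C ∨ (E ∨ ¬E) ∧ C ∧ A)
= (¬A ∨ ¬(C ∧ ¬C ∨ A)) ∧ (C ∨ C ∧ A)   [complement / identity]
= (¬A ∨ ¬(C ∧ ¬C ∨ A)) ∧ C   [absorption]
= (¬A ∨ ¬A) ∧ C   [complement / identity]
= ¬A ∧ C   [idempotence]

¬A ∧ C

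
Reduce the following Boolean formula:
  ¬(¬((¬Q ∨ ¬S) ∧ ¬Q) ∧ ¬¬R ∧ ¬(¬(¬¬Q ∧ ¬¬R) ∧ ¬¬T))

¬Q ∨ ¬R

¬(¬((¬Q ∨ ¬S) ∧ ¬Q) ∧ ¬¬R ∧ ¬(¬(¬¬Q ∧ ¬¬R) ∧ ¬¬T))
= ¬(¬¬Q ∧ ¬¬R ∧ ¬(¬(¬¬Q ∧ ¬¬R) ∧ ¬¬T))
= ¬(¬¬Q ∧ ¬¬R ∧ (¬¬Q ∧ ¬¬R ∨ ¬T))
= ¬(¬¬Q ∧ ¬¬R)
= ¬Q ∨ ¬R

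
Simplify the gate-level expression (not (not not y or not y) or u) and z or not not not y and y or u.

u

(not (not not y or not y) or u) and z or not not not y and y or u
= (not (not not y or not y) or u) and z or not y and y or u   (double negation)
= (not y and y or u) and z or not y and y or u   (De Morgan)
= not y and y or u   (absorption)
= u   (complement / identity)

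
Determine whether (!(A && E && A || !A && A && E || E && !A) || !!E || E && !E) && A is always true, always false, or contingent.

(!(A && E && A || !A && A && E || E && !A) || !!E || E && !E) && A
= (!(A && E && A || !A && A && E || E && !A) || !!E) && A   (complement / identity)
= (!(A && E || E && !A) || !!E) && A   (distribution)
= (!E || !!E) && A   (distribution)
= (!E || E) && A   (double negation)
= A   (complement / identity)
This depends on A, so it is not a constant.

contingent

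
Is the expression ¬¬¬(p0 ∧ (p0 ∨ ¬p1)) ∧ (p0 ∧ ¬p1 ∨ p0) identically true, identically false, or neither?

¬¬¬(p0 ∧ (p0 ∨ ¬p1)) ∧ (p0 ∧ ¬p1 ∨ p0)
= ¬¬¬p0 ∧ (p0 ∧ ¬p1 ∨ p0)   (absorption)
= ¬¬¬p0 ∧ p0   (absorption)
= ¬p0 ∧ p0   (double negation)
= False   (complement)

identically false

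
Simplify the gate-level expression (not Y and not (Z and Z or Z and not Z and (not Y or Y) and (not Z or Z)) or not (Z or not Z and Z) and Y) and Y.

not Z and Y

(not Y and not (Z and Z or Z and not Z and (not Y or Y) and (not Z or Z)) or not (Z or not Z and Z) and Y) and Y
= (not Y and not (Z and Z or Z and not Z and (not Y or Y)) or not (Z or not Z and Z) and Y) and Y   (complement / identity)
= (not Y and not (Z and Z or Z and not Z) or not (Z or not Z and Z) and Y) and Y   (complement / identity)
= (not Y and not Z or not (Z or not Z and Z) and Y) and Y   (distribution)
= (not Y and not Z or not Z and Y) and Y   (complement / identity)
= not Z and Y   (distribution)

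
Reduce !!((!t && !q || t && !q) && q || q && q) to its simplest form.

!!((!t && !q || t && !q) && q || q && q)
= (!t && !q || t && !q) && q || q && q   (double negation)
= !q && q || q && q   (distribution)
= q   (distribution)

q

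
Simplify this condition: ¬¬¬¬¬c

¬c

¬¬¬¬¬c
= ¬¬¬c   (double negation)
= ¬c   (double negation)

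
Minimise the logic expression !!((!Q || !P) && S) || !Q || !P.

!!((!Q || !P) && S) || !Q || !P
= (!Q || !P) && S || !Q || !P
= !Q || !P

!Q || !P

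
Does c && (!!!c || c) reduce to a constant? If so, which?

no

c && (!!!c || c)
= c && (!c || c)
= c
This depends on c, so it is not a constant.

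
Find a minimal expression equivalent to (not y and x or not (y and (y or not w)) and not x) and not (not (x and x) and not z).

(not y and x or not (y and (y or not w)) and not x) and not (not (x and x) and not z)
= (not y and x or not y and not x) and not (not (x and x) and not z)   [absorption]
= (not y and x or not y and not x) and (x and x or z)   [De Morgan]
= not y and (x and x or z)   [distribution]
= not y and (x or z)   [idempotence]

not y and (x or z)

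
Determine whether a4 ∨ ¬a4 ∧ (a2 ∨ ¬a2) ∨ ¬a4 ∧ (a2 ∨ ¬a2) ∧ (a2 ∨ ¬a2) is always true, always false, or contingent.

always true

a4 ∨ ¬a4 ∧ (a2 ∨ ¬a2) ∨ ¬a4 ∧ (a2 ∨ ¬a2) ∧ (a2 ∨ ¬a2)
= a4 ∨ ¬a4 ∧ (a2 ∨ ¬a2) ∨ ¬a4 ∧ (a2 ∨ ¬a2)
= a4 ∨ ¬a4 ∧ (a2 ∨ ¬a2)
= a4 ∨ ¬a4
= True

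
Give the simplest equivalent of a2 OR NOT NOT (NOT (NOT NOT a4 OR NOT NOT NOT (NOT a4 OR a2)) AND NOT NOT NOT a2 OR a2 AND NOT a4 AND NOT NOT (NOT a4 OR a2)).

a2 OR NOT a4

a2 OR NOT NOT (NOT (NOT NOT a4 OR NOT NOT NOT (NOT a4 OR a2)) AND NOT NOT NOT a2 OR a2 AND NOT a4 AND NOT NOT (NOT a4 OR a2))
= a2 OR NOT NOT (NOT a4 AND NOT NOT (NOT a4 OR a2) AND NOT NOT NOT a2 OR a2 AND NOT a4 AND NOT NOT (NOT a4 OR a2))   [De Morgan]
= a2 OR NOT NOT (NOT a4 AND NOT NOT (NOT a4 OR a2) AND NOT a2 OR a2 AND NOT a4 AND NOT NOT (NOT a4 OR a2))   [double negation]
= a2 OR NOT NOT (NOT a4 AND NOT NOT (NOT a4 OR a2))   [distribution]
= a2 OR NOT NOT (NOT a4 AND (NOT a4 OR a2))   [double negation]
= a2 OR NOT NOT NOT a4   [absorption]
= a2 OR NOT a4   [double negation]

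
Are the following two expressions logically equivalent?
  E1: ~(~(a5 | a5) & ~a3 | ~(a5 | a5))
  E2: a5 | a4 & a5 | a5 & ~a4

Yes

E1: ~(~(a5 | a5) & ~a3 | ~(a5 | a5))
    = ~~(a5 | a5)   — absorption
    = ~~a5   — idempotence
    = a5   — double negation
E2: a5 | a4 & a5 | a5 & ~a4
    = a5 | a5   — distribution
    = a5   — idempotence
Both reduce to a5, so they are equivalent.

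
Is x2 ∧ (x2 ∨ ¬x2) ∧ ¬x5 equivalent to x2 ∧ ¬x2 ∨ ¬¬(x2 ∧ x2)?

No

E1: x2 ∧ (x2 ∨ ¬x2) ∧ ¬x5
    = x2 ∧ ¬x5   — complement / identity
E2: x2 ∧ ¬x2 ∨ ¬¬(x2 ∧ x2)
    = x2 ∧ ¬x2 ∨ x2 ∧ x2   — double negation
    = x2   — distribution
These differ: at x2=1, x5=1, E1 = 0 but E2 = 1.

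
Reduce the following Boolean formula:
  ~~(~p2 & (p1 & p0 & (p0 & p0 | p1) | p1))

~p2 & p1

~~(~p2 & (p1 & p0 & (p0 & p0 | p1) | p1))
= ~p2 & (p1 & p0 & (p0 & p0 | p1) | p1)   — double negation
= ~p2 & (p1 & p0 & (p0 | p1) | p1)   — idempotence
= ~p2 & (p1 & p0 | p1)   — absorption
= ~p2 & p1   — absorption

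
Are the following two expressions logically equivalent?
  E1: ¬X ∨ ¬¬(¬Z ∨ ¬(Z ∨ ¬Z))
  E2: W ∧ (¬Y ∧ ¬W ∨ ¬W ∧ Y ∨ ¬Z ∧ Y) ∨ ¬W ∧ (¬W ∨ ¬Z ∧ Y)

No

E1: ¬X ∨ ¬¬(¬Z ∨ ¬(Z ∨ ¬Z))
    = ¬X ∨ ¬(Z ∧ (Z ∨ ¬Z))
    = ¬X ∨ ¬Z
E2: W ∧ (¬Y ∧ ¬W ∨ ¬W ∧ Y ∨ ¬Z ∧ Y) ∨ ¬W ∧ (¬W ∨ ¬Z ∧ Y)
    = W ∧ (¬W ∨ ¬Z ∧ Y) ∨ ¬W ∧ (¬W ∨ ¬Z ∧ Y)
    = ¬W ∨ ¬Z ∧ Y
These differ: at W=0, X=1, Y=0, Z=1, E1 = 0 but E2 = 1.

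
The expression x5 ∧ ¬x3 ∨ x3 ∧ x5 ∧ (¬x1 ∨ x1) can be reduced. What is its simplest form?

x5 ∧ ¬x3 ∨ x3 ∧ x5 ∧ (¬x1 ∨ x1)
= x5 ∧ ¬x3 ∨ x3 ∧ x5   — complement / identity
= x5   — distribution

x5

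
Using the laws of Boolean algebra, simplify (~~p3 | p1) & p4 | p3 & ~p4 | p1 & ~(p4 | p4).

p3 | p1

(~~p3 | p1) & p4 | p3 & ~p4 | p1 & ~(p4 | p4)
= (~~p3 | p1) & p4 | p3 & ~p4 | p1 & ~p4   — idempotence
= (p3 | p1) & p4 | p3 & ~p4 | p1 & ~p4   — double negation
= (p3 | p1) & p4 | ~p4 & (p3 | p1)   — distribution
= p3 | p1   — distribution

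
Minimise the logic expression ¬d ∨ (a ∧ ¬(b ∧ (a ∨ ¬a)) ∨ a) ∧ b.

¬d ∨ (a ∧ ¬(b ∧ (a ∨ ¬a)) ∨ a) ∧ b
= ¬d ∨ (a ∧ ¬b ∨ a) ∧ b   (complement / identity)
= ¬d ∨ a ∧ b   (absorption)

¬d ∨ a ∧ b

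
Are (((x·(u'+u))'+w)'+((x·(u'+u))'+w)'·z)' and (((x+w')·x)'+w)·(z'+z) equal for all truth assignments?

E1: (((x·(u'+u))'+w)'+((x·(u'+u))'+w)'·z)'
    = (((x·(u'+u))'+w)')'
    = ((x'+w)')'
    = x'+w
E2: (((x+w')·x)'+w)·(z'+z)
    = ((x+w')·x)'+w
    = x'+w
Both reduce to x'+w, so they are equivalent.

Yes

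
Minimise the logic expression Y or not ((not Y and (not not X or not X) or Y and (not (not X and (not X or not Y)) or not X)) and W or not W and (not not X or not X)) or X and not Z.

Y or not ((not Y and (not not X or not X) or Y and (not (not X and (not X or not Y)) or not X)) and W or not W and (not not X or not X)) or X and not Z
= Y or not ((not Y and (not not X or not X) or Y and (not not X or not X)) and W or not W and (not not X or not X)) or X and not Z   [absorption]
= Y or not ((not not X or not X) and W or not W and (not not X or not X)) or X and not Z   [distribution]
= Y or not (not not X or not X) or X and not Z   [distribution]
= Y or not X and X or X and not Z   [De Morgan]
= Y or X and not Z   [complement / identity]

Y or X and not Z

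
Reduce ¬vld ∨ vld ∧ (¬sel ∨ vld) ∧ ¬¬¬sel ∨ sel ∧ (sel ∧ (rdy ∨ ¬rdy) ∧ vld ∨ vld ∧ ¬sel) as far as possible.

¬vld ∨ vld ∧ (¬sel ∨ vld) ∧ ¬¬¬sel ∨ sel ∧ (sel ∧ (rdy ∨ ¬rdy) ∧ vld ∨ vld ∧ ¬sel)
= ¬vld ∨ vld ∧ (¬sel ∨ vld) ∧ ¬sel ∨ sel ∧ (sel ∧ (rdy ∨ ¬rdy) ∧ vld ∨ vld ∧ ¬sel)   (double negation)
= ¬vld ∨ vld ∧ (¬sel ∨ vld) ∧ ¬sel ∨ sel ∧ (sel ∧ vld ∨ vld ∧ ¬sel)   (complement / identity)
= ¬vld ∨ vld ∧ ¬sel ∨ sel ∧ (sel ∧ vld ∨ vld ∧ ¬sel)   (absorption)
= ¬vld ∨ vld ∧ ¬sel ∨ sel ∧ vld   (distribution)
= ¬vld ∨ vld   (distribution)
= True   (complement)

True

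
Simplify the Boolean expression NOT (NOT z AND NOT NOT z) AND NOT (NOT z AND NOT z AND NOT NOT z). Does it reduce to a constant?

TRUE

NOT (NOT z AND NOT NOT z) AND NOT (NOT z AND NOT z AND NOT NOT z)
= NOT (NOT z AND NOT NOT z) AND NOT (NOT z AND NOT NOT z)   [idempotence]
= NOT (NOT z AND NOT NOT z)   [idempotence]
= z OR NOT z   [De Morgan]
= TRUE   [complement]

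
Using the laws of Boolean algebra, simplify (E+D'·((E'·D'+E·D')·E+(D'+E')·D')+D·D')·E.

E

(E+D'·((E'·D'+E·D')·E+(D'+E')·D')+D·D')·E
= (E+D'·((E'·D'+E·D')·E+D')+D·D')·E
= (E+D'·(D'·E+D')+D·D')·E
= (E+D'·D'+D·D')·E
= (E+D')·E
= E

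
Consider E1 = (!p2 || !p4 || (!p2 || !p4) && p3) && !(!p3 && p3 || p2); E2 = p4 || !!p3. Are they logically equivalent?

E1: (!p2 || !p4 || (!p2 || !p4) && p3) && !(!p3 && p3 || p2)
    = (!p2 || !p4) && !(!p3 && p3 || p2)   [absorption]
    = (!p2 || !p4) && !p2   [complement / identity]
    = !p2   [absorption]
E2: p4 || !!p3
    = p4 || p3   [double negation]
These differ: at p2=1, p3=0, p4=1, E1 = 0 but E2 = 1.

No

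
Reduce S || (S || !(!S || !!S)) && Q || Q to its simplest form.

S || Q

S || (S || !(!S || !!S)) && Q || Q
= S || (S || S && !S) && Q || Q   (De Morgan)
= S || S && Q || Q   (complement / identity)
= S || Q   (absorption)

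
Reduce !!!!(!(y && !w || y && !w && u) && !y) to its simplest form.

!y

!!!!(!(y && !w || y && !w && u) && !y)
= !!(!(y && !w || y && !w && u) && !y)   [double negation]
= !!(!(y && !w) && !y)   [absorption]
= !(y && !w || y)   [De Morgan]
= !y   [absorption]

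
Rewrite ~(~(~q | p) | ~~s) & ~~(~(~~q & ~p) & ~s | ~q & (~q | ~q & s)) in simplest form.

(~q | p) & ~s

~(~(~q | p) | ~~s) & ~~(~(~~q & ~p) & ~s | ~q & (~q | ~q & s))
= ~(~(~q | p) | ~~s) & ~~(~(~~q & ~p) & ~s | ~q & ~q)   — absorption
= ~(~(~q | p) | ~~s) & (~(~~q & ~p) & ~s | ~q & ~q)   — double negation
= ~(~(~q | p) | ~~s) & (~(~~q & ~p) & ~s | ~q)   — idempotence
= (~q | p) & ~s & (~(~~q & ~p) & ~s | ~q)   — De Morgan
= (~q | p) & ~s & ((~q | p) & ~s | ~q)   — De Morgan
= (~q | p) & ~s   — absorption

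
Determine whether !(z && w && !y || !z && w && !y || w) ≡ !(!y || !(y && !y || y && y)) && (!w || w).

No

E1: !(z && w && !y || !z && w && !y || w)
    = !(w && !y || w)   — distribution
    = !w   — absorption
E2: !(!y || !(y && !y || y && y)) && (!w || w)
    = !(!y || !(y && !y || y && y))   — complement / identity
    = !(!y || !y)   — distribution
    = y && y   — De Morgan
    = y   — idempotence
These differ: at w=0, y=0, z=0, E1 = 1 but E2 = 0.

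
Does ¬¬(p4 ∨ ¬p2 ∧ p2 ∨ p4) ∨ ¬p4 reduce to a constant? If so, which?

¬¬(p4 ∨ ¬p2 ∧ p2 ∨ p4) ∨ ¬p4
= p4 ∨ ¬p2 ∧ p2 ∨ p4 ∨ ¬p4
= p4 ∨ p4 ∨ ¬p4
= p4 ∨ ¬p4
= True

yes, True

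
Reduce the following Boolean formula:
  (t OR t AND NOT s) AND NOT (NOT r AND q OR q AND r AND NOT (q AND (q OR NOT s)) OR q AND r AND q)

(t OR t AND NOT s) AND NOT (NOT r AND q OR q AND r AND NOT (q AND (q OR NOT s)) OR q AND r AND q)
= (t OR t AND NOT s) AND NOT (NOT r AND q OR q AND r AND NOT q OR q AND r AND q)
= (t OR t AND NOT s) AND NOT (NOT r AND q OR q AND r)
= t AND NOT (NOT r AND q OR q AND r)
= t AND NOT q

t AND NOT q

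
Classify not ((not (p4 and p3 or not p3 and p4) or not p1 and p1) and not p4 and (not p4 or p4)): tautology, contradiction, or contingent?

not ((not (p4 and p3 or not p3 and p4) or not p1 and p1) and not p4 and (not p4 or p4))
= not ((not p4 or not p1 and p1) and not p4 and (not p4 or p4))   (distribution)
= not ((not p4 or not p1 and p1) and not p4)   (complement / identity)
= not (not p4 and not p4)   (complement / identity)
= p4 or p4   (De Morgan)
= p4   (idempotence)
This depends on p4, so it is not a constant.

contingent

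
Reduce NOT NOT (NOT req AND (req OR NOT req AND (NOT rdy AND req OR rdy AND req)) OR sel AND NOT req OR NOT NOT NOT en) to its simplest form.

sel AND NOT req OR NOT en

NOT NOT (NOT req AND (req OR NOT req AND (NOT rdy AND req OR rdy AND req)) OR sel AND NOT req OR NOT NOT NOT en)
= NOT NOT (NOT req AND (req OR NOT req AND (NOT rdy AND req OR rdy AND req)) OR sel AND NOT req OR NOT en)   [double negation]
= NOT NOT (NOT req AND (req OR NOT req AND req) OR sel AND NOT req OR NOT en)   [distribution]
= NOT NOT (NOT req AND req OR sel AND NOT req OR NOT en)   [complement / identity]
= NOT req AND req OR sel AND NOT req OR NOT en   [double negation]
= sel AND NOT req OR NOT en   [complement / identity]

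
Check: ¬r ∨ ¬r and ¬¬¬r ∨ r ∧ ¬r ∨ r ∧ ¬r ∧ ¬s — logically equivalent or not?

E1: ¬r ∨ ¬r
    = ¬r
E2: ¬¬¬r ∨ r ∧ ¬r ∨ r ∧ ¬r ∧ ¬s
    = ¬¬¬r ∨ r ∧ ¬r
    = ¬¬¬r
    = ¬r
Both reduce to ¬r, so they are equivalent.

Yes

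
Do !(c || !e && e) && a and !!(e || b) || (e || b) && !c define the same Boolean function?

E1: !(c || !e && e) && a
    = !c && a   [complement / identity]
E2: !!(e || b) || (e || b) && !c
    = e || b || (e || b) && !c   [double negation]
    = e || b   [absorption]
These differ: at a=0, b=1, c=1, e=1, E1 = 0 but E2 = 1.

No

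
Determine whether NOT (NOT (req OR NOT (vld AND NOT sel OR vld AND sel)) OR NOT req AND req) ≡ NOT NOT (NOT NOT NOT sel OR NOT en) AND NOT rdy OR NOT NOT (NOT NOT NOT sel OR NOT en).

No

E1: NOT (NOT (req OR NOT (vld AND NOT sel OR vld AND sel)) OR NOT req AND req)
    = NOT NOT (req OR NOT (vld AND NOT sel OR vld AND sel))   — complement / identity
    = NOT NOT (req OR NOT vld)   — distribution
    = req OR NOT vld   — double negation
E2: NOT NOT (NOT NOT NOT sel OR NOT en) AND NOT rdy OR NOT NOT (NOT NOT NOT sel OR NOT en)
    = NOT NOT (NOT NOT NOT sel OR NOT en)   — absorption
    = NOT NOT (NOT sel OR NOT en)   — double negation
    = NOT sel OR NOT en   — double negation
These differ: at en=0, rdy=1, req=0, sel=1, vld=1, E1 = 0 but E2 = 1.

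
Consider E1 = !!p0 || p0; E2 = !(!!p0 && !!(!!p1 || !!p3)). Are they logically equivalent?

No

E1: !!p0 || p0
    = p0 || p0   [double negation]
    = p0   [idempotence]
E2: !(!!p0 && !!(!!p1 || !!p3))
    = !p0 || !(!!p1 || !!p3)   [De Morgan]
    = !p0 || !p1 && !p3   [De Morgan]
These differ: at p0=0, p1=0, p3=0, E1 = 0 but E2 = 1.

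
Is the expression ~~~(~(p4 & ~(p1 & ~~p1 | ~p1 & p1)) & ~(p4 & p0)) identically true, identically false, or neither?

neither

~~~(~(p4 & ~(p1 & ~~p1 | ~p1 & p1)) & ~(p4 & p0))
= ~~~(~(p4 & ~(p1 & p1 | ~p1 & p1)) & ~(p4 & p0))   (double negation)
= ~~~(~(p4 & ~p1) & ~(p4 & p0))   (distribution)
= ~~(p4 & ~p1 | p4 & p0)   (De Morgan)
= ~~(p4 & (~p1 | p0))   (distribution)
= p4 & (~p1 | p0)   (double negation)
This depends on p0, p1, p4, so it is not a constant.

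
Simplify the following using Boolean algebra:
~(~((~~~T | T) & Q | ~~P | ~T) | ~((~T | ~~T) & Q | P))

Q | P

~(~((~~~T | T) & Q | ~~P | ~T) | ~((~T | ~~T) & Q | P))
= ~(~((~T | T) & Q | ~~P | ~T) | ~((~T | ~~T) & Q | P))
= ((~T | T) & Q | ~~P | ~T) & ((~T | ~~T) & Q | P)
= ((~T | T) & Q | P | ~T) & ((~T | ~~T) & Q | P)
= ((~T | T) & Q | P | ~T) & ((~T | T) & Q | P)
= (~T | T) & Q | P
= Q | P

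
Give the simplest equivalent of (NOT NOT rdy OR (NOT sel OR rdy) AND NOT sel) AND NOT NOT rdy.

rdy

(NOT NOT rdy OR (NOT sel OR rdy) AND NOT sel) AND NOT NOT rdy
= (NOT NOT rdy OR NOT sel) AND NOT NOT rdy   (absorption)
= NOT NOT rdy   (absorption)
= rdy   (double negation)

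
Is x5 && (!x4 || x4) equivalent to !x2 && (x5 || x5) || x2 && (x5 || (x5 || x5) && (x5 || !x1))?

Yes

E1: x5 && (!x4 || x4)
    = x5   — complement / identity
E2: !x2 && (x5 || x5) || x2 && (x5 || (x5 || x5) && (x5 || !x1))
    = !x2 && (x5 || x5) || x2 && (x5 || x5 || x5 && !x1)   — distribution
    = !x2 && (x5 || x5) || x2 && (x5 || x5)   — absorption
    = x5 || x5   — distribution
    = x5   — idempotence
Both reduce to x5, so they are equivalent.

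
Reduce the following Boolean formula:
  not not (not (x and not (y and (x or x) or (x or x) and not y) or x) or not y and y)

not not (not (x and not (y and (x or x) or (x or x) and not y) or x) or not y and y)
= not not (not (x and not (x or x) or x) or not y and y)   (distribution)
= not not not (x and not (x or x) or x)   (complement / identity)
= not (x and not (x or x) or x)   (double negation)
= not (x and not x or x)   (idempotence)
= not x   (complement / identity)

not x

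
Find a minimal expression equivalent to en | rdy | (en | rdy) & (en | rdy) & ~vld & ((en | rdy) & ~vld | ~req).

en | rdy | (en | rdy) & (en | rdy) & ~vld & ((en | rdy) & ~vld | ~req)
= en | rdy | (en | rdy) & ~vld & ((en | rdy) & ~vld | ~req)   [idempotence]
= en | rdy | (en | rdy) & ~vld   [absorption]
= en | rdy   [absorption]

en | rdy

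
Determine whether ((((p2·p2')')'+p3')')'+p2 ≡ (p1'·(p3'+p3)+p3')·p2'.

E1: ((((p2·p2')')'+p3')')'+p2
    = ((p2·p2'+p3')')'+p2   — double negation
    = ((p3')')'+p2   — complement / identity
    = p3'+p2   — double negation
E2: (p1'·(p3'+p3)+p3')·p2'
    = (p1'+p3')·p2'   — complement / identity
These differ: at p1=1, p2=1, p3=0, E1 = 1 but E2 = 0.

No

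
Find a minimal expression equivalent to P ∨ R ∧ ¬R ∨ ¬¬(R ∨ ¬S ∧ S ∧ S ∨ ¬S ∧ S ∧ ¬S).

P ∨ R

P ∨ R ∧ ¬R ∨ ¬¬(R ∨ ¬S ∧ S ∧ S ∨ ¬S ∧ S ∧ ¬S)
= P ∨ R ∧ ¬R ∨ R ∨ ¬S ∧ S ∧ S ∨ ¬S ∧ S ∧ ¬S   (double negation)
= P ∨ R ∧ ¬R ∨ R ∨ ¬S ∧ S   (distribution)
= P ∨ R ∧ ¬R ∨ R   (complement / identity)
= P ∨ R   (complement / identity)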